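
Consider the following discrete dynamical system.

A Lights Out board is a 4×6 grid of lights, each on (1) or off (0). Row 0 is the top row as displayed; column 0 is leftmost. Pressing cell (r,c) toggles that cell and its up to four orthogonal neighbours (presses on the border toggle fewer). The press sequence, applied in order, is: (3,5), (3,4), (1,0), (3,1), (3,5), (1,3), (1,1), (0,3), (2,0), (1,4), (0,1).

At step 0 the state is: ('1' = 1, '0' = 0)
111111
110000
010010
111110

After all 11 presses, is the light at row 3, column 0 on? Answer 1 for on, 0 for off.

0) 111111
110000
010010
111110
1) 111111
110000
010011
111101
2) 111111
110000
010001
111010
3) 011111
000000
110001
111010
4) 011111
000000
100001
000010
5) 011111
000000
100000
000001
6) 011011
001110
100100
000001
7) 001011
110110
110100
000001
8) 000101
110010
110100
000001
9) 000101
010010
000100
100001
10) 000111
010101
000110
100001
11) 111111
000101
000110
100001

1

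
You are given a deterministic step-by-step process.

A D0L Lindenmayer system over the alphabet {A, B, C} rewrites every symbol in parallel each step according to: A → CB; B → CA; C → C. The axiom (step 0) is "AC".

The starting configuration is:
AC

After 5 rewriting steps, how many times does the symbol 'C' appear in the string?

6

t=0: AC
t=1: CBC
t=2: CCAC
t=3: CCCBC
t=4: CCCCAC
t=5: CCCCCBC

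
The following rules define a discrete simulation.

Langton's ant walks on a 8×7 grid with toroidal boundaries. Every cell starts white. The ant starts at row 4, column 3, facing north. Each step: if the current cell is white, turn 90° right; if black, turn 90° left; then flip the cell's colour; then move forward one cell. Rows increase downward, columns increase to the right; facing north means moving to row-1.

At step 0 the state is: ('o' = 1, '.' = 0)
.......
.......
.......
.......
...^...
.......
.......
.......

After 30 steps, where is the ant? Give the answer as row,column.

5,2

gen 0: .......
.......
.......
.......
...^...
.......
.......
.......
gen 1: .......
.......
.......
.......
...o>..
.......
.......
.......
gen 2: .......
.......
.......
.......
...oo..
....v..
.......
.......
gen 3: .......
.......
.......
.......
...oo..
...<o..
.......
.......
gen 4: .......
.......
.......
.......
...^o..
...oo..
.......
.......
gen 5: .......
.......
.......
.......
..<.o..
...oo..
.......
.......
gen 6: .......
.......
.......
..^....
..o.o..
...oo..
.......
.......
gen 7: .......
.......
.......
..o>...
..o.o..
...oo..
.......
.......
gen 8: .......
.......
.......
..oo...
..ovo..
...oo..
.......
.......
gen 9: .......
.......
.......
..oo...
..<oo..
...oo..
.......
.......
gen 10: .......
.......
.......
..oo...
...oo..
..voo..
.......
.......
gen 11: .......
.......
.......
..oo...
...oo..
.<ooo..
.......
.......
gen 12: .......
.......
.......
..oo...
.^.oo..
.oooo..
.......
.......
gen 13: .......
.......
.......
..oo...
.o>oo..
.oooo..
.......
.......
gen 14: .......
.......
.......
..oo...
.oooo..
.ovoo..
.......
.......
gen 15: .......
.......
.......
..oo...
.oooo..
.o.>o..
.......
.......
gen 16: .......
.......
.......
..oo...
.oo^o..
.o..o..
.......
.......
gen 17: .......
.......
.......
..oo...
.o<.o..
.o..o..
.......
.......
gen 18: .......
.......
.......
..oo...
.o..o..
.ov.o..
.......
.......
gen 19: .......
.......
.......
..oo...
.o..o..
.<o.o..
.......
.......
gen 20: .......
.......
.......
..oo...
.o..o..
..o.o..
.v.....
.......
gen 21: .......
.......
.......
..oo...
.o..o..
..o.o..
<o.....
.......
gen 22: .......
.......
.......
..oo...
.o..o..
^.o.o..
oo.....
.......
gen 23: .......
.......
.......
..oo...
.o..o..
o>o.o..
oo.....
.......
gen 24: .......
.......
.......
..oo...
.o..o..
ooo.o..
ov.....
.......
gen 25: .......
.......
.......
..oo...
.o..o..
ooo.o..
o.>....
.......
gen 26: .......
.......
.......
..oo...
.o..o..
ooo.o..
o.o....
..v....
gen 27: .......
.......
.......
..oo...
.o..o..
ooo.o..
o.o....
.<o....
gen 28: .......
.......
.......
..oo...
.o..o..
ooo.o..
o^o....
.oo....
gen 29: .......
.......
.......
..oo...
.o..o..
ooo.o..
oo>....
.oo....
gen 30: .......
.......
.......
..oo...
.o..o..
oo^.o..
oo.....
.oo....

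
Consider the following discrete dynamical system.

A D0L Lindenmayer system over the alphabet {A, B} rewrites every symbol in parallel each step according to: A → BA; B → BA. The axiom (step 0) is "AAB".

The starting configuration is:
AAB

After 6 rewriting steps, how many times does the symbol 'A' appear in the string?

96

k=0  AAB
k=1  BABABA
k=2  BABABABABABA
k=3  BABABABABABABABABABABABA
k=4  BABABABABABABABABABABABABABABABABABABABABABABABA
k=5  BABABABABABABABABABABABABABABABABABABABABABABABABABABABABABABABABABABABABABABABABABABABABABABABA
k=6  BABABABABABABABABABABABABABABABABABABABABABABABABABABABABA…BABABABABABABABABABABABABABABABABABABABABABABABABABABABABA  (len 192)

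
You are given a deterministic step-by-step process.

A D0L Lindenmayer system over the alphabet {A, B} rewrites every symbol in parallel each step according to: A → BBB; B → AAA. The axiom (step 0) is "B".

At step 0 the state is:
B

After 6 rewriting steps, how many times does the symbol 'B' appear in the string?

729

step 0: B
step 1: AAA
step 2: BBBBBBBBB
step 3: AAAAAAAAAAAAAAAAAAAAAAAAAAA
step 4: BBBBBBBBBBBBBBBBBBBBBBBBBBBBBBBBBBBBBBBBBBBBBBBBBBBBBBBBBBBBBBBBBBBBBBBBBBBBBBBBB
step 5: AAAAAAAAAAAAAAAAAAAAAAAAAAAAAAAAAAAAAAAAAAAAAAAAAAAAAAAAAA…AAAAAAAAAAAAAAAAAAAAAAAAAAAAAAAAAAAAAAAAAAAAAAAAAAAAAAAAAA  (len 243)
step 6: BBBBBBBBBBBBBBBBBBBBBBBBBBBBBBBBBBBBBBBBBBBBBBBBBBBBBBBBBB…BBBBBBBBBBBBBBBBBBBBBBBBBBBBBBBBBBBBBBBBBBBBBBBBBBBBBBBBBB  (len 729)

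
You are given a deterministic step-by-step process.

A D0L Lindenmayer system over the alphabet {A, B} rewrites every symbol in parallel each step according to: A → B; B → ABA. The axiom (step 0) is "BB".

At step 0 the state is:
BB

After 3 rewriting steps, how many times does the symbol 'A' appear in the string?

12

k=0  BB
k=1  ABAABA
k=2  BABABBABAB
k=3  ABABABABABAABABABABABA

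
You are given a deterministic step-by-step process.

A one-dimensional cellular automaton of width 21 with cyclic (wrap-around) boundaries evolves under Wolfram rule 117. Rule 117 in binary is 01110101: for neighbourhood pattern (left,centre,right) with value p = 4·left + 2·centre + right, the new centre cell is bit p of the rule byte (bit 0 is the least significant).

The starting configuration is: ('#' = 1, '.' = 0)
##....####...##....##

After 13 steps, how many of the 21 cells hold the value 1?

t=0: ##....####...##....##
t=1: .####....###..####...
t=2: ....####...##....####
t=3: ###....###..####....#
t=4: ..####...##....####..
t=5: #....###..####....###
t=6: ####...##....####....
t=7: ...###..####....####.
t=8: ##...##....####....##
t=9: .###..####....####...
t=10: ...##....####....####
t=11: ##..####....####....#
t=12: .##....####....####..
t=13: ..####....####....###

11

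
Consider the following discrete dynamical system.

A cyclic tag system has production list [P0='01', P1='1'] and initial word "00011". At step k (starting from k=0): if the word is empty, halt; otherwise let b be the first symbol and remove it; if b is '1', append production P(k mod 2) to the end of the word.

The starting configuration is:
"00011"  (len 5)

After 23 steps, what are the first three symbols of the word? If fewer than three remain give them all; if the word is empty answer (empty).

[0] "00011"  (len 5)
[1] "0011"  (len 4)
[2] "011"  (len 3)
[3] "11"  (len 2)
[4] "11"  (len 2)
[5] "101"  (len 3)
[6] "011"  (len 3)
[7] "11"  (len 2)
[8] "11"  (len 2)
[9] "101"  (len 3)
[10] "011"  (len 3)
[11] "11"  (len 2)
[12] "11"  (len 2)
[13] "101"  (len 3)
[14] "011"  (len 3)
[15] "11"  (len 2)
[16] "11"  (len 2)
[17] "101"  (len 3)
[18] "011"  (len 3)
[19] "11"  (len 2)
[20] "11"  (len 2)
[21] "101"  (len 3)
[22] "011"  (len 3)
[23] "11"  (len 2)

11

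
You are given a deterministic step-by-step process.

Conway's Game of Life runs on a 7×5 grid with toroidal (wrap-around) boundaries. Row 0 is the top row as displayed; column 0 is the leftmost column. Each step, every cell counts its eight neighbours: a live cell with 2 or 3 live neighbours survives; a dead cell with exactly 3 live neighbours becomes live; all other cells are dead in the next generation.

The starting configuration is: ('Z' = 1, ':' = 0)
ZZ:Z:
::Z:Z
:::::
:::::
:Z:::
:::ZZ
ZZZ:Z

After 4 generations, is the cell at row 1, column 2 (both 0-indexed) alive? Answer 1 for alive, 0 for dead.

k=0  ZZ:Z:
::Z:Z
:::::
:::::
:Z:::
:::ZZ
ZZZ:Z
k=1  :::::
ZZZZZ
:::::
:::::
:::::
:::ZZ
:::::
k=2  ZZZZZ
ZZZZZ
ZZZZZ
:::::
:::::
:::::
:::::
k=3  :::::
:::::
:::::
ZZZZZ
:::::
:::::
ZZZZZ
k=4  ZZZZZ
:::::
ZZZZZ
ZZZZZ
ZZZZZ
ZZZZZ
ZZZZZ

0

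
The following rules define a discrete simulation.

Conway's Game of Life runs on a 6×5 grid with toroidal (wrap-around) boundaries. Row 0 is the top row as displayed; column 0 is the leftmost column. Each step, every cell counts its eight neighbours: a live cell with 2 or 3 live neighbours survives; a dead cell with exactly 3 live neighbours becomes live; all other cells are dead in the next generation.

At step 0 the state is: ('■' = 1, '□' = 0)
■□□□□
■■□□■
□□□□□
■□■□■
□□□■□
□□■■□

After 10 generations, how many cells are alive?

12

[0] ■□□□□
■■□□■
□□□□□
■□■□■
□□□■□
□□■■□
[1] ■□■■□
■■□□■
□□□■□
□□□■■
□■□□□
□□■■■
[2] □□□□□
■■□□□
□□■■□
□□■■■
■□□□□
■□□□■
[3] □■□□■
□■■□□
■□□□□
□■■□■
■■□□□
■□□□■
[4] □■■■■
□■■□□
■□□■□
□□■□■
□□■■□
□□□□■
[5] □■□□■
□□□□□
■□□■■
□■■□■
□□■□■
■■□□■
[6] □■□□■
□□□■□
■■■■■
□■■□□
□□■□■
□■■□■
[7] □■□□■
□□□□□
■□□□■
□□□□□
□□□□□
□■■□■
[8] □■■■□
□□□□■
□□□□□
□□□□□
□□□□□
□■■■□
[9] ■■□□■
□□■■□
□□□□□
□□□□□
□□■□□
□■□■□
[10] ■■□□■
■■■■■
□□□□□
□□□□□
□□■□□
□■□■■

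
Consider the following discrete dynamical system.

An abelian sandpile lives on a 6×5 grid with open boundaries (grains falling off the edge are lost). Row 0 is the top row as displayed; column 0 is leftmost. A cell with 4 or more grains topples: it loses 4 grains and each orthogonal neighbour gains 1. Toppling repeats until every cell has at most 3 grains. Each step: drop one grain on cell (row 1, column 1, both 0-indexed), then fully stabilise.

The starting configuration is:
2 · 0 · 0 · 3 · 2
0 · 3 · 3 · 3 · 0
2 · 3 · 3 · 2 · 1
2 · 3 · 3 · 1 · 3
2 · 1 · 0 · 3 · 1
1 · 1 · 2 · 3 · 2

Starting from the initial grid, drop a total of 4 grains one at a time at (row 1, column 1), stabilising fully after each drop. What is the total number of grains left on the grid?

58

0) 2 · 0 · 0 · 3 · 2
0 · 3 · 3 · 3 · 0
2 · 3 · 3 · 2 · 1
2 · 3 · 3 · 1 · 3
2 · 1 · 0 · 3 · 1
1 · 1 · 2 · 3 · 2
1) 2 · 1 · 2 · 0 · 3
1 · 2 · 2 · 2 · 1
3 · 2 · 3 · 0 · 2
3 · 1 · 1 · 3 · 3
2 · 2 · 1 · 3 · 1
1 · 1 · 2 · 3 · 2
2) 2 · 1 · 2 · 0 · 3
1 · 3 · 2 · 2 · 1
3 · 2 · 3 · 0 · 2
3 · 1 · 1 · 3 · 3
2 · 2 · 1 · 3 · 1
1 · 1 · 2 · 3 · 2
3) 2 · 2 · 2 · 0 · 3
2 · 0 · 3 · 2 · 1
3 · 3 · 3 · 0 · 2
3 · 1 · 1 · 3 · 3
2 · 2 · 1 · 3 · 1
1 · 1 · 2 · 3 · 2
4) 2 · 2 · 2 · 0 · 3
2 · 1 · 3 · 2 · 1
3 · 3 · 3 · 0 · 2
3 · 1 · 1 · 3 · 3
2 · 2 · 1 · 3 · 1
1 · 1 · 2 · 3 · 2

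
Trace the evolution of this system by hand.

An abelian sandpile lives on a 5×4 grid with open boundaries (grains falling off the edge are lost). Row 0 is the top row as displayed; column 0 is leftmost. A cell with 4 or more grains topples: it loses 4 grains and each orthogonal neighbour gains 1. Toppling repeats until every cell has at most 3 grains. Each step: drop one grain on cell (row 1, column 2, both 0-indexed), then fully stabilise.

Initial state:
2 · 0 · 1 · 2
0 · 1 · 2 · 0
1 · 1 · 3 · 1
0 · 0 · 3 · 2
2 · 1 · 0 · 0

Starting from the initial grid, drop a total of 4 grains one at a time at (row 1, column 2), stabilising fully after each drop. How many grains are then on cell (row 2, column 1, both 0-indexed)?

t=0: 2 · 0 · 1 · 2
0 · 1 · 2 · 0
1 · 1 · 3 · 1
0 · 0 · 3 · 2
2 · 1 · 0 · 0
t=1: 2 · 0 · 1 · 2
0 · 1 · 3 · 0
1 · 1 · 3 · 1
0 · 0 · 3 · 2
2 · 1 · 0 · 0
t=2: 2 · 0 · 2 · 2
0 · 2 · 1 · 1
1 · 2 · 1 · 2
0 · 1 · 0 · 3
2 · 1 · 1 · 0
t=3: 2 · 0 · 2 · 2
0 · 2 · 2 · 1
1 · 2 · 1 · 2
0 · 1 · 0 · 3
2 · 1 · 1 · 0
t=4: 2 · 0 · 2 · 2
0 · 2 · 3 · 1
1 · 2 · 1 · 2
0 · 1 · 0 · 3
2 · 1 · 1 · 0

2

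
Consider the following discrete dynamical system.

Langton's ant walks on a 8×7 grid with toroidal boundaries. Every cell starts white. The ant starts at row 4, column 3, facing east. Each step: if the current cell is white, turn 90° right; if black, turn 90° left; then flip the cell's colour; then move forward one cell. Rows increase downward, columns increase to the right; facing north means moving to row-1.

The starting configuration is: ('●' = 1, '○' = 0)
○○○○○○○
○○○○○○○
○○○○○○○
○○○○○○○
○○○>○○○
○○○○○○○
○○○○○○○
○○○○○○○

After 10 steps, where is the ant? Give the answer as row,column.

step 0: ○○○○○○○
○○○○○○○
○○○○○○○
○○○○○○○
○○○>○○○
○○○○○○○
○○○○○○○
○○○○○○○
step 1: ○○○○○○○
○○○○○○○
○○○○○○○
○○○○○○○
○○○●○○○
○○○v○○○
○○○○○○○
○○○○○○○
step 2: ○○○○○○○
○○○○○○○
○○○○○○○
○○○○○○○
○○○●○○○
○○<●○○○
○○○○○○○
○○○○○○○
step 3: ○○○○○○○
○○○○○○○
○○○○○○○
○○○○○○○
○○^●○○○
○○●●○○○
○○○○○○○
○○○○○○○
step 4: ○○○○○○○
○○○○○○○
○○○○○○○
○○○○○○○
○○●>○○○
○○●●○○○
○○○○○○○
○○○○○○○
step 5: ○○○○○○○
○○○○○○○
○○○○○○○
○○○^○○○
○○●○○○○
○○●●○○○
○○○○○○○
○○○○○○○
step 6: ○○○○○○○
○○○○○○○
○○○○○○○
○○○●>○○
○○●○○○○
○○●●○○○
○○○○○○○
○○○○○○○
step 7: ○○○○○○○
○○○○○○○
○○○○○○○
○○○●●○○
○○●○v○○
○○●●○○○
○○○○○○○
○○○○○○○
step 8: ○○○○○○○
○○○○○○○
○○○○○○○
○○○●●○○
○○●<●○○
○○●●○○○
○○○○○○○
○○○○○○○
step 9: ○○○○○○○
○○○○○○○
○○○○○○○
○○○^●○○
○○●●●○○
○○●●○○○
○○○○○○○
○○○○○○○
step 10: ○○○○○○○
○○○○○○○
○○○○○○○
○○<○●○○
○○●●●○○
○○●●○○○
○○○○○○○
○○○○○○○

3,2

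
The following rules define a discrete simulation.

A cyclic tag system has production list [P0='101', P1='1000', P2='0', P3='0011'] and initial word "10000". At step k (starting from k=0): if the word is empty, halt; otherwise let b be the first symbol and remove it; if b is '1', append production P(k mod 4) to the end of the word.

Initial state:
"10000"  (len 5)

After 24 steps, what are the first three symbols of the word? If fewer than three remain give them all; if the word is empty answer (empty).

101

[0] "10000"  (len 5)
[1] "0000101"  (len 7)
[2] "000101"  (len 6)
[3] "00101"  (len 5)
[4] "0101"  (len 4)
[5] "101"  (len 3)
[6] "011000"  (len 6)
[7] "11000"  (len 5)
[8] "10000011"  (len 8)
[9] "0000011101"  (len 10)
[10] "000011101"  (len 9)
[11] "00011101"  (len 8)
[12] "0011101"  (len 7)
[13] "011101"  (len 6)
[14] "11101"  (len 5)
[15] "11010"  (len 5)
[16] "10100011"  (len 8)
[17] "0100011101"  (len 10)
[18] "100011101"  (len 9)
[19] "000111010"  (len 9)
[20] "00111010"  (len 8)
[21] "0111010"  (len 7)
[22] "111010"  (len 6)
[23] "110100"  (len 6)
[24] "101000011"  (len 9)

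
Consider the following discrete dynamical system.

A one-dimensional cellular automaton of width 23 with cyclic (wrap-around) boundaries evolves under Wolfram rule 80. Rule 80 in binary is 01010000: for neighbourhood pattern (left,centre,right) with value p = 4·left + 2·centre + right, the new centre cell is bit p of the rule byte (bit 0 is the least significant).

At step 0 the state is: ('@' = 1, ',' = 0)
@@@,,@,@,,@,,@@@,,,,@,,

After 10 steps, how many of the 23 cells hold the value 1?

step 0: @@@,,@,@,,@,,@@@,,,,@,,
step 1: ,,@@,,,,@,,@,,,@@,,,,@,
step 2: ,,,@@,,,,@,,@,,,@@,,,,@
step 3: @,,,@@,,,,@,,@,,,@@,,,,
step 4: ,@,,,@@,,,,@,,@,,,@@,,,
step 5: ,,@,,,@@,,,,@,,@,,,@@,,
step 6: ,,,@,,,@@,,,,@,,@,,,@@,
step 7: ,,,,@,,,@@,,,,@,,@,,,@@
step 8: @,,,,@,,,@@,,,,@,,@,,,@
step 9: @@,,,,@,,,@@,,,,@,,@,,,
step 10: ,@@,,,,@,,,@@,,,,@,,@,,

7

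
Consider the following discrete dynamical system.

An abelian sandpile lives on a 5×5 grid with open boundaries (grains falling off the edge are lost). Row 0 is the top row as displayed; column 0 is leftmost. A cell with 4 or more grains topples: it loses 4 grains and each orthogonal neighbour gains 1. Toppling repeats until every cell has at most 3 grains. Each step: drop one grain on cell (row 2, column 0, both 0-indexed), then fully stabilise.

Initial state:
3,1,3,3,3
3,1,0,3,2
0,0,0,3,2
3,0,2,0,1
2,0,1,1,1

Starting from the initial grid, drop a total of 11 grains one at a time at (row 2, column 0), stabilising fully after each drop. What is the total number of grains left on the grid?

42

t=0: 3,1,3,3,3
3,1,0,3,2
0,0,0,3,2
3,0,2,0,1
2,0,1,1,1
t=1: 3,1,3,3,3
3,1,0,3,2
1,0,0,3,2
3,0,2,0,1
2,0,1,1,1
t=2: 3,1,3,3,3
3,1,0,3,2
2,0,0,3,2
3,0,2,0,1
2,0,1,1,1
t=3: 3,1,3,3,3
3,1,0,3,2
3,0,0,3,2
3,0,2,0,1
2,0,1,1,1
t=4: 0,2,3,3,3
1,2,0,3,2
2,1,0,3,2
0,1,2,0,1
3,0,1,1,1
t=5: 0,2,3,3,3
1,2,0,3,2
3,1,0,3,2
0,1,2,0,1
3,0,1,1,1
t=6: 0,2,3,3,3
2,2,0,3,2
0,2,0,3,2
1,1,2,0,1
3,0,1,1,1
t=7: 0,2,3,3,3
2,2,0,3,2
1,2,0,3,2
1,1,2,0,1
3,0,1,1,1
t=8: 0,2,3,3,3
2,2,0,3,2
2,2,0,3,2
1,1,2,0,1
3,0,1,1,1
t=9: 0,2,3,3,3
2,2,0,3,2
3,2,0,3,2
1,1,2,0,1
3,0,1,1,1
t=10: 0,2,3,3,3
3,2,0,3,2
0,3,0,3,2
2,1,2,0,1
3,0,1,1,1
t=11: 0,2,3,3,3
3,2,0,3,2
1,3,0,3,2
2,1,2,0,1
3,0,1,1,1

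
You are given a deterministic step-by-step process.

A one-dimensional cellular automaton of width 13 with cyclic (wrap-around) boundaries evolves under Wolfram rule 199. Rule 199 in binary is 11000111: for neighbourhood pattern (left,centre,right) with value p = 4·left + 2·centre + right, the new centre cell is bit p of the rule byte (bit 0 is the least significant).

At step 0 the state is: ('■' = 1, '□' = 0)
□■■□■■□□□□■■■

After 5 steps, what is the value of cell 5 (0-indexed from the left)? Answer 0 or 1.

1

k=0  □■■□■■□□□□■■■
k=1  □□■□□■□■■■□■■
k=2  □■■□■■□□■■□□■
k=3  □□■□□■□■□■□■■
k=4  □■■□■■□■□■□□■
k=5  □□■□□■□■□■□■■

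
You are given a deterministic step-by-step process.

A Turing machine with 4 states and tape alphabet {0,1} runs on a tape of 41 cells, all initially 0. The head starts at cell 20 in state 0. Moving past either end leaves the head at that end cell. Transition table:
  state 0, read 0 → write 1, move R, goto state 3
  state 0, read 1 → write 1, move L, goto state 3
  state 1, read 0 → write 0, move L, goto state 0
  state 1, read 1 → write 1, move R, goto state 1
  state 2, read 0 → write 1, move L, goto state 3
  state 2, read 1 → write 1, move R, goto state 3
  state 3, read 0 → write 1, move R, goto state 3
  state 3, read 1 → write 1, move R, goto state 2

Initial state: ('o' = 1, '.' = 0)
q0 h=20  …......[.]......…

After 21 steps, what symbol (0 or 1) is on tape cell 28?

1

t=0: q0 h=20  …......[.]......…
t=1: q3 h=21  ….....o[.]......…
t=2: q3 h=22  …....oo[.]......…
t=3: q3 h=23  …...ooo[.]......…
t=4: q3 h=24  …..oooo[.]......…
t=5: q3 h=25  ….ooooo[.]......…
t=6: q3 h=26  …oooooo[.]......…
t=7: q3 h=27  …oooooo[.]......…
t=8: q3 h=28  …oooooo[.]......…
t=9: q3 h=29  …oooooo[.]......…
t=10: q3 h=30  …oooooo[.]......…
t=11: q3 h=31  …oooooo[.]......…
t=12: q3 h=32  …oooooo[.]......…
t=13: q3 h=33  …oooooo[.]......…
t=14: q3 h=34  …oooooo[.]......|
t=15: q3 h=35  …oooooo[.].....|
t=16: q3 h=36  …oooooo[.]....|
t=17: q3 h=37  …oooooo[.]...|
t=18: q3 h=38  …oooooo[.]..|
t=19: q3 h=39  …oooooo[.].|
t=20: q3 h=40  …oooooo[.]|
t=21: q3 h=40  …oooooo[o]|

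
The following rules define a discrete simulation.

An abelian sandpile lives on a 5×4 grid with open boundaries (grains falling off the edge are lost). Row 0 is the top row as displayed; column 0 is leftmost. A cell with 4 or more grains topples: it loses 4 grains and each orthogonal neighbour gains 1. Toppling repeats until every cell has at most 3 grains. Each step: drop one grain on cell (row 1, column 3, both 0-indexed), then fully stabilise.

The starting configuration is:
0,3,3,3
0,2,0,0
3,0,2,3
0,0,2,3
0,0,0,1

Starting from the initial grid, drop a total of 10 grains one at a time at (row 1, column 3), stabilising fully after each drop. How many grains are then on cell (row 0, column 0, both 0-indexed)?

step 0: 0,3,3,3
0,2,0,0
3,0,2,3
0,0,2,3
0,0,0,1
step 1: 0,3,3,3
0,2,0,1
3,0,2,3
0,0,2,3
0,0,0,1
step 2: 0,3,3,3
0,2,0,2
3,0,2,3
0,0,2,3
0,0,0,1
step 3: 0,3,3,3
0,2,0,3
3,0,2,3
0,0,2,3
0,0,0,1
step 4: 1,0,1,1
0,3,2,2
3,0,3,1
0,0,3,0
0,0,0,2
step 5: 1,0,1,1
0,3,2,3
3,0,3,1
0,0,3,0
0,0,0,2
step 6: 1,0,1,2
0,3,3,0
3,0,3,2
0,0,3,0
0,0,0,2
step 7: 1,0,1,2
0,3,3,1
3,0,3,2
0,0,3,0
0,0,0,2
step 8: 1,0,1,2
0,3,3,2
3,0,3,2
0,0,3,0
0,0,0,2
step 9: 1,0,1,2
0,3,3,3
3,0,3,2
0,0,3,0
0,0,0,2
step 10: 1,1,2,3
1,0,2,2
3,2,2,0
0,1,0,2
0,0,1,2

1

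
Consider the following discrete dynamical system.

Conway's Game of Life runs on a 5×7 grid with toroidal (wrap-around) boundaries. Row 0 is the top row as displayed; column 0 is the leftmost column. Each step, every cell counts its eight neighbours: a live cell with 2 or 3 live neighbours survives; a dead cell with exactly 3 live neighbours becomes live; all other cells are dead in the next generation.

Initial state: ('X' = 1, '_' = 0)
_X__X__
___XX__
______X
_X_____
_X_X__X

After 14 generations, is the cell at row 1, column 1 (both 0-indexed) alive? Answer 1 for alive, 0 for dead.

0

gen 0: _X__X__
___XX__
______X
_X_____
_X_X__X
gen 1: X___XX_
___XXX_
_______
__X____
_X_____
gen 2: ___X_XX
___X_XX
___XX__
_______
_X_____
gen 3: X_X__XX
__XX__X
___XXX_
_______
_______
gen 4: XXXX_XX
XXX____
__XXXX_
____X__
______X
gen 5: ___X_X_
_______
__X_XX_
____X__
_XXXX_X
gen 6: ___X_X_
___X_X_
___XXX_
_X_____
__X____
gen 7: __XX___
__XX_XX
__XX_X_
__XXX__
__X____
gen 8: _X__X__
_X___XX
_X___XX
_X__X__
_X__X__
gen 9: _XX_X__
_XX_X_X
_XX_X_X
_XX_X__
XXXXXX_
gen 10: ______X
____X__
____X__
______X
X____X_
gen 11: _____XX
_____X_
_____X_
_____XX
X____X_
gen 12: ____XX_
____XX_
____XX_
____XX_
X___X__
gen 13: ___X__X
___X__X
___X__X
___X__X
___X__X
gen 14: X_XXXXX
X_XXXXX
X_XXXXX
X_XXXXX
X_XXXXX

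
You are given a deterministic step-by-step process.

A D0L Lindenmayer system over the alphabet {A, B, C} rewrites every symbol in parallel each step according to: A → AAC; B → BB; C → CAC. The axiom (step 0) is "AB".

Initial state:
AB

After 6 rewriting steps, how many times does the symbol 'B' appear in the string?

64

0) AB
1) AACBB
2) AACAACCACBBBB
3) AACAACCACAACAACCACCACAACCACBBBBBBBB
4) AACAACCACAACAACCACCACAACCACAACAACCACAACAACCACCACAACCACCACAACCACAACAACCACCACAACCACBBBBBBBBBBBBBBBB
5) AACAACCACAACAACCACCACAACCACAACAACCACAACAACCACCACAACCACCACA…ACAACCACAACAACCACCACAACCACBBBBBBBBBBBBBBBBBBBBBBBBBBBBBBBB  (len 275)
6) AACAACCACAACAACCACCACAACCACAACAACCACAACAACCACCACAACCACCACA…BBBBBBBBBBBBBBBBBBBBBBBBBBBBBBBBBBBBBBBBBBBBBBBBBBBBBBBBBB  (len 793)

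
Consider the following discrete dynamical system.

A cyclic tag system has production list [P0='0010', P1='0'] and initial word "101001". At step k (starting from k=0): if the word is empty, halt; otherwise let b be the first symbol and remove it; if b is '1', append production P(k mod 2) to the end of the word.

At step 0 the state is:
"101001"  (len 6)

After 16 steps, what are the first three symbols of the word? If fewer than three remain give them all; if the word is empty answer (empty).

t=0: "101001"  (len 6)
t=1: "010010010"  (len 9)
t=2: "10010010"  (len 8)
t=3: "00100100010"  (len 11)
t=4: "0100100010"  (len 10)
t=5: "100100010"  (len 9)
t=6: "001000100"  (len 9)
t=7: "01000100"  (len 8)
t=8: "1000100"  (len 7)
t=9: "0001000010"  (len 10)
t=10: "001000010"  (len 9)
t=11: "01000010"  (len 8)
t=12: "1000010"  (len 7)
t=13: "0000100010"  (len 10)
t=14: "000100010"  (len 9)
t=15: "00100010"  (len 8)
t=16: "0100010"  (len 7)

010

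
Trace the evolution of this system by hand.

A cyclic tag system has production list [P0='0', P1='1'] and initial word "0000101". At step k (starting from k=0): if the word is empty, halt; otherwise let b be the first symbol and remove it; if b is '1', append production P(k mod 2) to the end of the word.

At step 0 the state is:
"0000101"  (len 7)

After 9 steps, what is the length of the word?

k=0  "0000101"  (len 7)
k=1  "000101"  (len 6)
k=2  "00101"  (len 5)
k=3  "0101"  (len 4)
k=4  "101"  (len 3)
k=5  "010"  (len 3)
k=6  "10"  (len 2)
k=7  "00"  (len 2)
k=8  "0"  (len 1)
k=9  (halted — word empty)

0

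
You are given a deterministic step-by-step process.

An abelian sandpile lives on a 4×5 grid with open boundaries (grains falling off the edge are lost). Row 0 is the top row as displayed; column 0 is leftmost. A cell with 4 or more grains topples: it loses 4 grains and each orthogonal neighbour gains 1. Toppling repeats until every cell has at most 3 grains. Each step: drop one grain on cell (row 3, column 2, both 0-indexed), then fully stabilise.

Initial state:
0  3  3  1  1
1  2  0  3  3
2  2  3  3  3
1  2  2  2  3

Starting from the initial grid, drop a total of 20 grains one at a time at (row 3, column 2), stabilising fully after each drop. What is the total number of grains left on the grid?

step 0: 0  3  3  1  1
1  2  0  3  3
2  2  3  3  3
1  2  2  2  3
step 1: 0  3  3  1  1
1  2  0  3  3
2  2  3  3  3
1  2  3  2  3
step 2: 0  3  3  2  2
1  2  2  1  1
2  3  1  3  2
1  3  2  1  1
step 3: 0  3  3  2  2
1  2  2  1  1
2  3  1  3  2
1  3  3  1  1
step 4: 0  3  3  2  2
1  3  2  1  1
3  0  3  3  2
2  1  1  2  1
step 5: 0  3  3  2  2
1  3  2  1  1
3  0  3  3  2
2  1  2  2  1
step 6: 0  3  3  2  2
1  3  2  1  1
3  0  3  3  2
2  1  3  2  1
step 7: 0  3  3  2  2
1  3  3  2  1
3  1  1  1  3
2  2  2  0  2
step 8: 0  3  3  2  2
1  3  3  2  1
3  1  1  1  3
2  2  3  0  2
step 9: 0  3  3  2  2
1  3  3  2  1
3  1  2  1  3
2  3  0  1  2
step 10: 0  3  3  2  2
1  3  3  2  1
3  1  2  1  3
2  3  1  1  2
step 11: 0  3  3  2  2
1  3  3  2  1
3  1  2  1  3
2  3  2  1  2
step 12: 0  3  3  2  2
1  3  3  2  1
3  1  2  1  3
2  3  3  1  2
step 13: 0  3  3  2  2
1  3  3  2  1
3  2  3  1  3
3  0  1  2  2
step 14: 0  3  3  2  2
1  3  3  2  1
3  2  3  1  3
3  0  2  2  2
step 15: 0  3  3  2  2
1  3  3  2  1
3  2  3  1  3
3  0  3  2  2
step 16: 1  1  1  3  2
3  2  2  3  1
1  1  2  2  3
0  3  1  3  2
step 17: 1  1  1  3  2
3  2  2  3  1
1  1  2  2  3
0  3  2  3  2
step 18: 1  1  1  3  2
3  2  2  3  1
1  1  2  2  3
0  3  3  3  2
step 19: 1  1  1  3  2
3  2  2  3  1
1  2  3  3  3
1  0  2  0  3
step 20: 1  1  1  3  2
3  2  2  3  1
1  2  3  3  3
1  0  3  0  3

38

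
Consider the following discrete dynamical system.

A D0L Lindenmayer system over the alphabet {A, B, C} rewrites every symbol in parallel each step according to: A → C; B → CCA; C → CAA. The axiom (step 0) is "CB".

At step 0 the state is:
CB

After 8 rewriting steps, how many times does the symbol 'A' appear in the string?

0) CB
1) CAACCA
2) CAACCCAACAAC
3) CAACCCAACAACAACCCAACCCAA
4) CAACCCAACAACAACCCAACCCAACCCAACAACAACCCAACAACAACC
5) CAACCCAACAACAACCCAACCCAACCCAACAACAACCCAACAACAACCCAACAACAACCCAACCCAACCCAACAACAACCCAACCCAACCCAACAA
6) CAACCCAACAACAACCCAACCCAACCCAACAACAACCCAACAACAACCCAACAACAAC…AACAACAACCCAACCCAACCCAACAACAACCCAACAACAACCCAACAACAACCCAACC  (len 192)
7) CAACCCAACAACAACCCAACCCAACCCAACAACAACCCAACAACAACCCAACAACAAC…AACAACAACCCAACCCAACCCAACAACAACCCAACCCAACCCAACAACAACCCAACAA  (len 384)
8) CAACCCAACAACAACCCAACCCAACCCAACAACAACCCAACAACAACCCAACAACAAC…AACAACAACCCAACAACAACCCAACAACAACCCAACCCAACCCAACAACAACCCAACC  (len 768)

384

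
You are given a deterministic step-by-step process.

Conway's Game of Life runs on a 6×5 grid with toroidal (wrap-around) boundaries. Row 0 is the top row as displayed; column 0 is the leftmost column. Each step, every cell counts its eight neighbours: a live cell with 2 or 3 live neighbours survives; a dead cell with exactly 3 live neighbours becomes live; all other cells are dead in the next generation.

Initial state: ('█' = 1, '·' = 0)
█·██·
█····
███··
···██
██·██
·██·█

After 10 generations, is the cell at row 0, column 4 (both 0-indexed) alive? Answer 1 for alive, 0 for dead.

0

step 0: █·██·
█····
███··
···██
██·██
·██·█
step 1: █·██·
█··█·
████·
·····
·█···
·····
step 2: ·███·
█····
████·
█····
·····
·██··
step 3: █··█·
█····
█·█··
█·█·█
·█···
·█·█·
step 4: ███··
█····
█··█·
█·███
·█·██
██··█
step 5: ··█··
█·█··
█·██·
·····
·····
·····
step 6: ·█···
··█·█
··███
·····
·····
·····
step 7: ·····
███·█
··█·█
···█·
·····
·····
step 8: ██···
███·█
··█·█
···█·
·····
·····
step 9: ··█·█
··█·█
··█·█
···█·
·····
·····
step 10: ·····
███·█
··█·█
···█·
·····
·····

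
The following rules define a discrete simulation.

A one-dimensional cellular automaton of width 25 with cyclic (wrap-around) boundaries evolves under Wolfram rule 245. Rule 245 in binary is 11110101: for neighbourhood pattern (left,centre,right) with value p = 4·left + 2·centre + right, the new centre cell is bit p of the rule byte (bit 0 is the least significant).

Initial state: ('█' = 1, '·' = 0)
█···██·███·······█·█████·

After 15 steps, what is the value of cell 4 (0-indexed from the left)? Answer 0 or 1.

0) █···██·███·······█·█████·
1) ███··██·████████·██·█████
2) ████··██·████████·██·████
3) █████··██·████████·██·███
4) ██████··██·████████·██·██
5) ███████··██·████████·██·█
6) ████████··██·████████·██·
7) ·████████··██·████████·██
8) █·████████··██·████████·█
9) ██·████████··██·████████·
10) ·██·████████··██·████████
11) █·██·████████··██·███████
12) ██·██·████████··██·██████
13) ███·██·████████··██·█████
14) ████·██·████████··██·████
15) █████·██·████████··██·███

1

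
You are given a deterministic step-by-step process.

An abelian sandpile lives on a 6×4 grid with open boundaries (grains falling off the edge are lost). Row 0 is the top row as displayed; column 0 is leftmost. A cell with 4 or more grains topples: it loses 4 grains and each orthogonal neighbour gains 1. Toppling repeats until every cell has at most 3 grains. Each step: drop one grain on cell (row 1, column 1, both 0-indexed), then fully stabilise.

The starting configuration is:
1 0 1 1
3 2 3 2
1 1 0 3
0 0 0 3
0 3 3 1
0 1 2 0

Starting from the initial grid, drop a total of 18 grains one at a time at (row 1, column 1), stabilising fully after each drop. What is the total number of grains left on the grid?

0) 1 0 1 1
3 2 3 2
1 1 0 3
0 0 0 3
0 3 3 1
0 1 2 0
1) 1 0 1 1
3 3 3 2
1 1 0 3
0 0 0 3
0 3 3 1
0 1 2 0
2) 2 1 2 1
0 2 0 3
2 2 1 3
0 0 0 3
0 3 3 1
0 1 2 0
3) 2 1 2 1
0 3 0 3
2 2 1 3
0 0 0 3
0 3 3 1
0 1 2 0
4) 2 2 2 1
1 0 1 3
2 3 1 3
0 0 0 3
0 3 3 1
0 1 2 0
5) 2 2 2 1
1 1 1 3
2 3 1 3
0 0 0 3
0 3 3 1
0 1 2 0
6) 2 2 2 1
1 2 1 3
2 3 1 3
0 0 0 3
0 3 3 1
0 1 2 0
7) 2 2 2 1
1 3 1 3
2 3 1 3
0 0 0 3
0 3 3 1
0 1 2 0
8) 2 3 2 1
2 1 2 3
3 0 2 3
0 1 0 3
0 3 3 1
0 1 2 0
9) 2 3 2 1
2 2 2 3
3 0 2 3
0 1 0 3
0 3 3 1
0 1 2 0
10) 2 3 2 1
2 3 2 3
3 0 2 3
0 1 0 3
0 3 3 1
0 1 2 0
11) 3 0 3 1
3 1 3 3
3 1 2 3
0 1 0 3
0 3 3 1
0 1 2 0
12) 3 0 3 1
3 2 3 3
3 1 2 3
0 1 0 3
0 3 3 1
0 1 2 0
13) 3 0 3 1
3 3 3 3
3 1 2 3
0 1 0 3
0 3 3 1
0 1 2 0
14) 0 3 0 3
2 3 3 1
1 0 1 2
1 2 2 0
0 3 3 2
0 1 2 0
15) 1 0 2 3
3 2 0 2
1 1 2 2
1 2 2 0
0 3 3 2
0 1 2 0
16) 1 0 2 3
3 3 0 2
1 1 2 2
1 2 2 0
0 3 3 2
0 1 2 0
17) 2 1 2 3
0 1 1 2
2 2 2 2
1 2 2 0
0 3 3 2
0 1 2 0
18) 2 1 2 3
0 2 1 2
2 2 2 2
1 2 2 0
0 3 3 2
0 1 2 0

37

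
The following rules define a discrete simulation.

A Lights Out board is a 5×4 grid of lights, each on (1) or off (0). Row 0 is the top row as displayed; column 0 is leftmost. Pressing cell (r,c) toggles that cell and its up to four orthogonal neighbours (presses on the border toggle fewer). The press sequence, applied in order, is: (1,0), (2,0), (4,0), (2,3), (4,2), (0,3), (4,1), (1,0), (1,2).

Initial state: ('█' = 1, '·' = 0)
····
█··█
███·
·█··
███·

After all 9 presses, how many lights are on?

10

step 0: ····
█··█
███·
·█··
███·
step 1: █···
·█·█
·██·
·█··
███·
step 2: █···
██·█
█·█·
██··
███·
step 3: █···
██·█
█·█·
·█··
··█·
step 4: █···
██··
█··█
·█·█
··█·
step 5: █···
██··
█··█
·███
·█·█
step 6: █·██
██·█
█··█
·███
·█·█
step 7: █·██
██·█
█··█
··██
█·██
step 8: ··██
···█
···█
··██
█·██
step 9: ···█
·██·
··██
··██
█·██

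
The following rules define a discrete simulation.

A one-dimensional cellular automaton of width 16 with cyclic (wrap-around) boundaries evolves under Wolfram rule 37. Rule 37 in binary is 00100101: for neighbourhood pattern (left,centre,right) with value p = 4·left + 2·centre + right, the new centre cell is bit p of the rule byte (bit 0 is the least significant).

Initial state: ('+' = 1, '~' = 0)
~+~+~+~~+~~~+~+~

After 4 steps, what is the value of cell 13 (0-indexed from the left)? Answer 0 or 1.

0

gen 0: ~+~+~+~~+~~~+~+~
gen 1: ~+++++~~+~+~+++~
gen 2: ~~~~~~~~++++~~~~
gen 3: +++++++~~~~~~+++
gen 4: ~~~~~~~~++++~~~~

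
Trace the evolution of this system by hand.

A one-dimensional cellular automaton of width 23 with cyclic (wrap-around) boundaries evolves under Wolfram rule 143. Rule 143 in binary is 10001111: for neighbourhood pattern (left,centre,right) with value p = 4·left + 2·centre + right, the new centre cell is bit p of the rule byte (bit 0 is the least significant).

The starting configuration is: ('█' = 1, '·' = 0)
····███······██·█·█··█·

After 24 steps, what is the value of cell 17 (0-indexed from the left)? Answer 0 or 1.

1

gen 0: ····███······██·█·█··█·
gen 1: ██████··██████··█·█·██·
gen 2: █████··██████··██·█·█··
gen 3: ████··██████··██··█·█·█
gen 4: ███··██████··██··██·█·█
gen 5: ██··██████··██··██··█·█
gen 6: █··██████··██··██··██·█
gen 7: ··██████··██··██··██··█
gen 8: ·██████··██··██··██··██
gen 9: ·█████··██··██··██··██·
gen 10: █████··██··██··██··██··
gen 11: ████··██··██··██··██··█
gen 12: ███··██··██··██··██··██
gen 13: ██··██··██··██··██··███
gen 14: █··██··██··██··██··████
gen 15: ··██··██··██··██··█████
gen 16: ·██··██··██··██··█████·
gen 17: ██··██··██··██··█████··
gen 18: █··██··██··██··█████··█
gen 19: ··██··██··██··█████··██
gen 20: ·██··██··██··█████··██·
gen 21: ██··██··██··█████··██··
gen 22: █··██··██··█████··██··█
gen 23: ··██··██··█████··██··██
gen 24: ·██··██··█████··██··██·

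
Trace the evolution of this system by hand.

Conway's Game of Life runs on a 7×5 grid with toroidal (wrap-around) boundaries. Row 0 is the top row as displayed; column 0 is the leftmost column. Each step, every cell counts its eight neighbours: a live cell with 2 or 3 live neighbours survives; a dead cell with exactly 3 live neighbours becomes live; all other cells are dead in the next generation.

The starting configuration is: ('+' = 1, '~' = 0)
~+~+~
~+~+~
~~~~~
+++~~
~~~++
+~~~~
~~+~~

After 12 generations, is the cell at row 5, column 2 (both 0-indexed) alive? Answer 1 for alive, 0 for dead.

1

t=0: ~+~+~
~+~+~
~~~~~
+++~~
~~~++
+~~~~
~~+~~
t=1: ~+~+~
~~~~~
+~~~~
+++++
~~+++
~~~++
~++~~
t=2: ~+~~~
~~~~~
+~++~
~~~~~
~~~~~
++~~+
++~~+
t=3: ~+~~~
~++~~
~~~~~
~~~~~
+~~~~
~+~~+
~~+~+
t=4: ++~+~
~++~~
~~~~~
~~~~~
+~~~~
~+~++
~+++~
t=5: +~~++
+++~~
~~~~~
~~~~~
+~~~+
~+~++
~~~~~
t=6: +~+++
++++~
~+~~~
~~~~~
+~~++
~~~++
~~+~~
t=7: +~~~~
~~~~~
++~~~
+~~~+
+~~+~
+~+~~
+++~~
t=8: +~~~~
++~~~
++~~+
~~~~~
+~~+~
+~++~
+~+~+
t=9: ~~~~~
~~~~~
~+~~+
~+~~~
~+++~
+~+~~
+~+~~
t=10: ~~~~~
~~~~~
+~~~~
~+~+~
+~~+~
+~~~+
~~~~~
t=11: ~~~~~
~~~~~
~~~~~
+++~~
++++~
+~~~+
~~~~~
t=12: ~~~~~
~~~~~
~+~~~
+~~++
~~~+~
+~+++
~~~~~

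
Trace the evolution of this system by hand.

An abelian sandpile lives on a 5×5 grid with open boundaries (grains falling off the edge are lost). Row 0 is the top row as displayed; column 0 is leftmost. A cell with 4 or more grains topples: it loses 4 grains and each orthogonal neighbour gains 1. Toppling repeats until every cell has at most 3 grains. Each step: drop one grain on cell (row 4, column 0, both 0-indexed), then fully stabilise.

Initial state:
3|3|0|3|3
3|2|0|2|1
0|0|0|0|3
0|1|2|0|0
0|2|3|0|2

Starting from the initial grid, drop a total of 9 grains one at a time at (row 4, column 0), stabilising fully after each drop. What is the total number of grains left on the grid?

gen 0: 3|3|0|3|3
3|2|0|2|1
0|0|0|0|3
0|1|2|0|0
0|2|3|0|2
gen 1: 3|3|0|3|3
3|2|0|2|1
0|0|0|0|3
0|1|2|0|0
1|2|3|0|2
gen 2: 3|3|0|3|3
3|2|0|2|1
0|0|0|0|3
0|1|2|0|0
2|2|3|0|2
gen 3: 3|3|0|3|3
3|2|0|2|1
0|0|0|0|3
0|1|2|0|0
3|2|3|0|2
gen 4: 3|3|0|3|3
3|2|0|2|1
0|0|0|0|3
1|1|2|0|0
0|3|3|0|2
gen 5: 3|3|0|3|3
3|2|0|2|1
0|0|0|0|3
1|1|2|0|0
1|3|3|0|2
gen 6: 3|3|0|3|3
3|2|0|2|1
0|0|0|0|3
1|1|2|0|0
2|3|3|0|2
gen 7: 3|3|0|3|3
3|2|0|2|1
0|0|0|0|3
1|1|2|0|0
3|3|3|0|2
gen 8: 3|3|0|3|3
3|2|0|2|1
0|0|0|0|3
2|2|3|0|0
1|1|0|1|2
gen 9: 3|3|0|3|3
3|2|0|2|1
0|0|0|0|3
2|2|3|0|0
2|1|0|1|2

36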